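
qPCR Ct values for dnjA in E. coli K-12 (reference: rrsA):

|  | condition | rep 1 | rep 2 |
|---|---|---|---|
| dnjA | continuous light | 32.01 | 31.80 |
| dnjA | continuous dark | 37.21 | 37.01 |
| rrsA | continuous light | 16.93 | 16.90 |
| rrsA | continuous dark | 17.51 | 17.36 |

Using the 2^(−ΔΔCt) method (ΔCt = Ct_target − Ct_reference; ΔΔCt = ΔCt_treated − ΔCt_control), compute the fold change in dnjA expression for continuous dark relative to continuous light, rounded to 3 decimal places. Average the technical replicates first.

Mean Ct: dnjA continuous light 31.905; dnjA continuous dark 37.110; rrsA continuous light 16.915; rrsA continuous dark 17.435
ΔCt(continuous light) = 31.905 − 16.915 = 14.990
ΔCt(continuous dark) = 37.110 − 17.435 = 19.675
ΔΔCt = 19.675 − 14.990 = 4.685
Fold change = 2^(−4.685) = 0.0389

0.039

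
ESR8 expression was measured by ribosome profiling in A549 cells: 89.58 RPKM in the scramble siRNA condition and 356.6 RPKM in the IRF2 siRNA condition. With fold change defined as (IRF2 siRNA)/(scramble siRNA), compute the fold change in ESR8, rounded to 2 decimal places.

Fold change = 356.6 / 89.58 = 3.981
ESR8 is upregulated.

3.98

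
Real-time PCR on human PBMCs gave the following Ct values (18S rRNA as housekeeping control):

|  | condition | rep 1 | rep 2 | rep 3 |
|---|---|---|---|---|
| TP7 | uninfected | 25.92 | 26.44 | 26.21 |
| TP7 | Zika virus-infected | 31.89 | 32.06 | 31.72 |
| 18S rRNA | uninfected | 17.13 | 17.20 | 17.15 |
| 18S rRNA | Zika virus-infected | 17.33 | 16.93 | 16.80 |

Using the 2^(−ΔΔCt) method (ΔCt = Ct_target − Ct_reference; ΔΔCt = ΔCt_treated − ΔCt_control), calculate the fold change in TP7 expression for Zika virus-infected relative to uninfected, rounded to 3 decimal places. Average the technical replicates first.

0.017

Mean Ct: TP7 uninfected 26.190; TP7 Zika virus-infected 31.890; 18S rRNA uninfected 17.160; 18S rRNA Zika virus-infected 17.020
ΔCt(uninfected) = 26.190 − 17.160 = 9.030
ΔCt(Zika virus-infected) = 31.890 − 17.020 = 14.870
ΔΔCt = 14.870 − 9.030 = 5.840
Fold change = 2^(−5.840) = 0.0175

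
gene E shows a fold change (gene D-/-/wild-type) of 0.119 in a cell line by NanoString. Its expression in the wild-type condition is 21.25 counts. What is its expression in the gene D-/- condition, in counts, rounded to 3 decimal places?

2.529

gene D-/- expression = 21.25 × 0.119 = 2.529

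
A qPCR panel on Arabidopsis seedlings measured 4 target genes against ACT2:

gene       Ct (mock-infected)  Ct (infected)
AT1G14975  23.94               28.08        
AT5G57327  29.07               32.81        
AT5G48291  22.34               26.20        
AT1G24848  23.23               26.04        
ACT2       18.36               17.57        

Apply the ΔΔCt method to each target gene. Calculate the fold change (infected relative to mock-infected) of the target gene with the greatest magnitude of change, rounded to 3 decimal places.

0.033

AT1G14975: ΔΔCt = (28.08−17.57) − (23.94−18.36) = 10.51 − 5.58 = 4.93; fold change = 2^-4.93 = 0.033
AT5G57327: ΔΔCt = (32.81−17.57) − (29.07−18.36) = 15.24 − 10.71 = 4.53; fold change = 2^-4.53 = 0.043
AT5G48291: ΔΔCt = (26.20−17.57) − (22.34−18.36) = 8.63 − 3.98 = 4.65; fold change = 2^-4.65 = 0.040
AT1G24848: ΔΔCt = (26.04−17.57) − (23.23−18.36) = 8.47 − 4.87 = 3.60; fold change = 2^-3.60 = 0.082
AT1G14975 has the largest |ΔΔCt| = 4.93.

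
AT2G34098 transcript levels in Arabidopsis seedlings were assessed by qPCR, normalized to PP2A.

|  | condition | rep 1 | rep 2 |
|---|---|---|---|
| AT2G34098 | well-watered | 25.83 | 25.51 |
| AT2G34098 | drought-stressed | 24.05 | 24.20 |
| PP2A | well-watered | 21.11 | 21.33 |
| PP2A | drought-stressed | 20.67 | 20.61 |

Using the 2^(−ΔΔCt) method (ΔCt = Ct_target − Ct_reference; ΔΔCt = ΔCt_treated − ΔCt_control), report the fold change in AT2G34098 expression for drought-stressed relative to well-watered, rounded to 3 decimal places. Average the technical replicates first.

Mean Ct: AT2G34098 well-watered 25.670; AT2G34098 drought-stressed 24.125; PP2A well-watered 21.220; PP2A drought-stressed 20.640
ΔCt(well-watered) = 25.670 − 21.220 = 4.450
ΔCt(drought-stressed) = 24.125 − 20.640 = 3.485
ΔΔCt = 3.485 − 4.450 = -0.965
Fold change = 2^(−(-0.965)) = 2^0.965 = 1.9521

1.952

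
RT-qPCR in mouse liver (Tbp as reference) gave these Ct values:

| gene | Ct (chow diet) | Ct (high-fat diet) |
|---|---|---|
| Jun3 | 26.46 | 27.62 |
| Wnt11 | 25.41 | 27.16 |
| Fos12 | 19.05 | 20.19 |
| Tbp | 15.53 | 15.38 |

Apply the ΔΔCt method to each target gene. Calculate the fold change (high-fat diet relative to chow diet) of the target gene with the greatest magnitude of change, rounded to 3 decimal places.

Jun3: ΔΔCt = (27.62−15.38) − (26.46−15.53) = 12.24 − 10.93 = 1.31; fold change = 2^-1.31 = 0.403
Wnt11: ΔΔCt = (27.16−15.38) − (25.41−15.53) = 11.78 − 9.88 = 1.90; fold change = 2^-1.90 = 0.268
Fos12: ΔΔCt = (20.19−15.38) − (19.05−15.53) = 4.81 − 3.52 = 1.29; fold change = 2^-1.29 = 0.409
Wnt11 has the largest |ΔΔCt| = 1.90.

0.268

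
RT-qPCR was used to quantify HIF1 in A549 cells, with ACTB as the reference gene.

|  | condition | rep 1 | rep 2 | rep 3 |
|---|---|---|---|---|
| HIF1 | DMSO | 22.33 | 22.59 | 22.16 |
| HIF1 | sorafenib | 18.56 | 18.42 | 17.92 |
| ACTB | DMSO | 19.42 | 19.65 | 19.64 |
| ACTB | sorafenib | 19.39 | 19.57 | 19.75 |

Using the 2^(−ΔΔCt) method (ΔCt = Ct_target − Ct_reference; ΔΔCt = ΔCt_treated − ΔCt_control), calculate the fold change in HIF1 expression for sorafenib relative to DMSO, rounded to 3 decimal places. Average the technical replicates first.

16.679

Mean Ct: HIF1 DMSO 22.360; HIF1 sorafenib 18.300; ACTB DMSO 19.570; ACTB sorafenib 19.570
ΔCt(DMSO) = 22.360 − 19.570 = 2.790
ΔCt(sorafenib) = 18.300 − 19.570 = -1.270
ΔΔCt = -1.270 − 2.790 = -4.060
Fold change = 2^(−(-4.060)) = 2^4.060 = 16.6795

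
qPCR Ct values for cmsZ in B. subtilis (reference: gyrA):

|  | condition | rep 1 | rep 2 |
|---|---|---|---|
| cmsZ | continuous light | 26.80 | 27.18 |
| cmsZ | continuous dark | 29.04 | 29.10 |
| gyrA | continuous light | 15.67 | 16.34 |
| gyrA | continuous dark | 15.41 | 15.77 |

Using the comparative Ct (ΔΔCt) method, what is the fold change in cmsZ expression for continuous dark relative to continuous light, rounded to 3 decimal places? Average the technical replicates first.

Mean Ct: cmsZ continuous light 26.990; cmsZ continuous dark 29.070; gyrA continuous light 16.005; gyrA continuous dark 15.590
ΔCt(continuous light) = 26.990 − 16.005 = 10.985
ΔCt(continuous dark) = 29.070 − 15.590 = 13.480
ΔΔCt = 13.480 − 10.985 = 2.495
Fold change = 2^(−2.495) = 0.1774

0.177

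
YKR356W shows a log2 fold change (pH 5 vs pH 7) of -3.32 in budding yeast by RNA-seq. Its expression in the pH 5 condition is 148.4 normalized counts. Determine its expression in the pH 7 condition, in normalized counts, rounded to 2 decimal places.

Fold change = 2^(-3.32) = 0.1001
pH 7 expression = 148.4 / 0.1001 = 1482.02

1482.02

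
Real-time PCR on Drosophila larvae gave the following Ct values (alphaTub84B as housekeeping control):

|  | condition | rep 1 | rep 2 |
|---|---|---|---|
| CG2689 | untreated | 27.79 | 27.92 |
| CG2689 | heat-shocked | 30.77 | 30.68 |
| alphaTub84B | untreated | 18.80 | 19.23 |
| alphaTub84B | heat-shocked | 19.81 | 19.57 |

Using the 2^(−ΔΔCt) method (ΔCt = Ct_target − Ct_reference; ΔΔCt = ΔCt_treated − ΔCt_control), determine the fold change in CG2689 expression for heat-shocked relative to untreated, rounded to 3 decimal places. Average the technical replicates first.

Mean Ct: CG2689 untreated 27.855; CG2689 heat-shocked 30.725; alphaTub84B untreated 19.015; alphaTub84B heat-shocked 19.690
ΔCt(untreated) = 27.855 − 19.015 = 8.840
ΔCt(heat-shocked) = 30.725 − 19.690 = 11.035
ΔΔCt = 11.035 − 8.840 = 2.195
Fold change = 2^(−2.195) = 0.2184

0.218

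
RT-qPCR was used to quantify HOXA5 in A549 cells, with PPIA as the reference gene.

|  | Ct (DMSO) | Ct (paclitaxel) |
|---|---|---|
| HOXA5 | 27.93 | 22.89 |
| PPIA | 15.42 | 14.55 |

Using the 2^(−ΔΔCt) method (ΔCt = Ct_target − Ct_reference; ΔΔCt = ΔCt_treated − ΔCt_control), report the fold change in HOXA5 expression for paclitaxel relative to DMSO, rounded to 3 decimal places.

18.001

ΔCt(DMSO) = 27.930 − 15.420 = 12.510
ΔCt(paclitaxel) = 22.890 − 14.550 = 8.340
ΔΔCt = 8.340 − 12.510 = -4.170
Fold change = 2^(−(-4.170)) = 2^4.170 = 18.0009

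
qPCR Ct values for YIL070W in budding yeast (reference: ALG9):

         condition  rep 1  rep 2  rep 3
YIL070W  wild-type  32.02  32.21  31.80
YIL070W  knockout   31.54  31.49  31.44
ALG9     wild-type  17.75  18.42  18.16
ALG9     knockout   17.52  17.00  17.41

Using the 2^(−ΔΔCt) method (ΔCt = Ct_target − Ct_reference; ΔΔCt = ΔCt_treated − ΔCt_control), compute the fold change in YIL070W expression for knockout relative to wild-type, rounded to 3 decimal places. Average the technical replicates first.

Mean Ct: YIL070W wild-type 32.010; YIL070W knockout 31.490; ALG9 wild-type 18.110; ALG9 knockout 17.310
ΔCt(wild-type) = 32.010 − 18.110 = 13.900
ΔCt(knockout) = 31.490 − 17.310 = 14.180
ΔΔCt = 14.180 − 13.900 = 0.280
Fold change = 2^(−0.280) = 0.8236

0.824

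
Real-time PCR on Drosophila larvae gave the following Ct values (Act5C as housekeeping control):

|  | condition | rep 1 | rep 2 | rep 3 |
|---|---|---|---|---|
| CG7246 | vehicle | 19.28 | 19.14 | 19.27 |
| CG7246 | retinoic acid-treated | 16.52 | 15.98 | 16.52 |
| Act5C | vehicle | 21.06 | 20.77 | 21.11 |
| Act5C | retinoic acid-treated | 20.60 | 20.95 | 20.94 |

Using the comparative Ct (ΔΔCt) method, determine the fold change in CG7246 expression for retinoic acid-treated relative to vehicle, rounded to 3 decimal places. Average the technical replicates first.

Mean Ct: CG7246 vehicle 19.230; CG7246 retinoic acid-treated 16.340; Act5C vehicle 20.980; Act5C retinoic acid-treated 20.830
ΔCt(vehicle) = 19.230 − 20.980 = -1.750
ΔCt(retinoic acid-treated) = 16.340 − 20.830 = -4.490
ΔΔCt = -4.490 − (-1.750) = -2.740
Fold change = 2^(−(-2.740)) = 2^2.740 = 6.6807

6.681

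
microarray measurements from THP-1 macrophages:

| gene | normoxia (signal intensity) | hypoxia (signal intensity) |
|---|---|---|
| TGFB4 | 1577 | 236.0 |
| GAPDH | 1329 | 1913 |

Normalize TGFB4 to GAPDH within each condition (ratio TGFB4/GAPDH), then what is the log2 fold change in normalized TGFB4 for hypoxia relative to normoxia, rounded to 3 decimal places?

-3.266

TGFB4/GAPDH (normoxia) = 1577 / 1329 = 1.1866
TGFB4/GAPDH (hypoxia) = 236.0 / 1913 = 0.12337
Fold change = 0.12337 / 1.1866 = 0.1040
log2(0.1040) = -3.2658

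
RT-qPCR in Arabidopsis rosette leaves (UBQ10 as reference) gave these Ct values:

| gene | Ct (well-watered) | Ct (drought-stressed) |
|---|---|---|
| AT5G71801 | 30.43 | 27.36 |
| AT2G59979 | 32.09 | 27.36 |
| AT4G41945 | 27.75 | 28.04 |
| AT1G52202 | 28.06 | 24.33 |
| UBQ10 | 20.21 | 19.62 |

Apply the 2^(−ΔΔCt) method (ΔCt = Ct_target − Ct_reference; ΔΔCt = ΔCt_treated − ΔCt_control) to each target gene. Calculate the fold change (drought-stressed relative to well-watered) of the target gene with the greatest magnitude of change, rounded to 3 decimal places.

17.630

AT5G71801: ΔΔCt = (27.36−19.62) − (30.43−20.21) = 7.74 − 10.22 = -2.48; fold change = 2^2.48 = 5.579
AT2G59979: ΔΔCt = (27.36−19.62) − (32.09−20.21) = 7.74 − 11.88 = -4.14; fold change = 2^4.14 = 17.630
AT4G41945: ΔΔCt = (28.04−19.62) − (27.75−20.21) = 8.42 − 7.54 = 0.88; fold change = 2^-0.88 = 0.543
AT1G52202: ΔΔCt = (24.33−19.62) − (28.06−20.21) = 4.71 − 7.85 = -3.14; fold change = 2^3.14 = 8.815
AT2G59979 has the largest |ΔΔCt| = 4.14.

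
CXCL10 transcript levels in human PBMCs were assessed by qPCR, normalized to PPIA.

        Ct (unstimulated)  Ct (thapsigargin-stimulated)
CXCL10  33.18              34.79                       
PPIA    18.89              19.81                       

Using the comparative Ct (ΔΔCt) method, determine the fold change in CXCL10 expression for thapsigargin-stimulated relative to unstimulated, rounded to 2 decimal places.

ΔCt(unstimulated) = 33.180 − 18.890 = 14.290
ΔCt(thapsigargin-stimulated) = 34.790 − 19.810 = 14.980
ΔΔCt = 14.980 − 14.290 = 0.690
Fold change = 2^(−0.690) = 0.620

0.62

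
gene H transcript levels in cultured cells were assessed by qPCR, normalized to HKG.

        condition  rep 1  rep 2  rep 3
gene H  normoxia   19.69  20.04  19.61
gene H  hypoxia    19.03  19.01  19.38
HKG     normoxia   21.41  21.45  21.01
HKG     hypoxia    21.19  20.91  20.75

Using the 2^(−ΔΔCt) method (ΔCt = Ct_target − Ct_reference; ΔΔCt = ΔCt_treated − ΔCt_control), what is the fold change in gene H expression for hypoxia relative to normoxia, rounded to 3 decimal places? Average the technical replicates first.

Mean Ct: gene H normoxia 19.780; gene H hypoxia 19.140; HKG normoxia 21.290; HKG hypoxia 20.950
ΔCt(normoxia) = 19.780 − 21.290 = -1.510
ΔCt(hypoxia) = 19.140 − 20.950 = -1.810
ΔΔCt = -1.810 − (-1.510) = -0.300
Fold change = 2^(−(-0.300)) = 2^0.300 = 1.2311

1.231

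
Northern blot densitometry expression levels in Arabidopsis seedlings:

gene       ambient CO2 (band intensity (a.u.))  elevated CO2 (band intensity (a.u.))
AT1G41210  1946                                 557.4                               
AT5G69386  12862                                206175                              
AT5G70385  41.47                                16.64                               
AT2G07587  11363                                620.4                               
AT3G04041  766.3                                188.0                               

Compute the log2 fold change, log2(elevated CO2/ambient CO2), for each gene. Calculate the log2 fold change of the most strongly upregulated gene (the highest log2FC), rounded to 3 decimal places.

4.003

log2(557.4/1946) = -1.804  (AT1G41210)
log2(206175/12862) = 4.003  (AT5G69386)
log2(16.64/41.47) = -1.317  (AT5G70385)
log2(620.4/11363) = -4.195  (AT2G07587)
log2(188.0/766.3) = -2.027  (AT3G04041)
AT5G69386 is most strongly upregulated.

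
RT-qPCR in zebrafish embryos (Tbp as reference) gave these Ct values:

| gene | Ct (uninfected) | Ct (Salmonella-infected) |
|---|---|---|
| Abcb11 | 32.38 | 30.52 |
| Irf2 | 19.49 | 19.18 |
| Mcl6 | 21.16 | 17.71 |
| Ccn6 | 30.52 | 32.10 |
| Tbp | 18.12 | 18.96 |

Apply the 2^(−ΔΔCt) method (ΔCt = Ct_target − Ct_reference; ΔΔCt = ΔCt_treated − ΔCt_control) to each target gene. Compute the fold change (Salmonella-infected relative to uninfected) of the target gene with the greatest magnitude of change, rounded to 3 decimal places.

Abcb11: ΔΔCt = (30.52−18.96) − (32.38−18.12) = 11.56 − 14.26 = -2.70; fold change = 2^2.70 = 6.498
Irf2: ΔΔCt = (19.18−18.96) − (19.49−18.12) = 0.22 − 1.37 = -1.15; fold change = 2^1.15 = 2.219
Mcl6: ΔΔCt = (17.71−18.96) − (21.16−18.12) = -1.25 − 3.04 = -4.29; fold change = 2^4.29 = 19.562
Ccn6: ΔΔCt = (32.10−18.96) − (30.52−18.12) = 13.14 − 12.40 = 0.74; fold change = 2^-0.74 = 0.599
Mcl6 has the largest |ΔΔCt| = 4.29.

19.562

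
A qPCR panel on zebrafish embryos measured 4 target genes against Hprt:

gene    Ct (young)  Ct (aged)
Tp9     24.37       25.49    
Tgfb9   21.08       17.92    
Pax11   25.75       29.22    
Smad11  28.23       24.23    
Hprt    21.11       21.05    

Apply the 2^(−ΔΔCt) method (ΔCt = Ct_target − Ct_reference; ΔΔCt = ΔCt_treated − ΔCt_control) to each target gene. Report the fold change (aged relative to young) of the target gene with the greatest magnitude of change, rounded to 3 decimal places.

15.348

Tp9: ΔΔCt = (25.49−21.05) − (24.37−21.11) = 4.44 − 3.26 = 1.18; fold change = 2^-1.18 = 0.441
Tgfb9: ΔΔCt = (17.92−21.05) − (21.08−21.11) = -3.13 − (-0.03) = -3.10; fold change = 2^3.10 = 8.574
Pax11: ΔΔCt = (29.22−21.05) − (25.75−21.11) = 8.17 − 4.64 = 3.53; fold change = 2^-3.53 = 0.087
Smad11: ΔΔCt = (24.23−21.05) − (28.23−21.11) = 3.18 − 7.12 = -3.94; fold change = 2^3.94 = 15.348
Smad11 has the largest |ΔΔCt| = 3.94.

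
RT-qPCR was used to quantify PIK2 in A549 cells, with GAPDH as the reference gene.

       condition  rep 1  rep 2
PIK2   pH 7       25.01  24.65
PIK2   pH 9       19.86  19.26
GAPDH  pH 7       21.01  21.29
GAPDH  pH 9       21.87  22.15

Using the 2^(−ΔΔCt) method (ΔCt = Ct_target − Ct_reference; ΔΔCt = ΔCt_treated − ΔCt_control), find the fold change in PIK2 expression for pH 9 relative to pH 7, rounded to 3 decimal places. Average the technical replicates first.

Mean Ct: PIK2 pH 7 24.830; PIK2 pH 9 19.560; GAPDH pH 7 21.150; GAPDH pH 9 22.010
ΔCt(pH 7) = 24.830 − 21.150 = 3.680
ΔCt(pH 9) = 19.560 − 22.010 = -2.450
ΔΔCt = -2.450 − 3.680 = -6.130
Fold change = 2^(−(-6.130)) = 2^6.130 = 70.0348

70.035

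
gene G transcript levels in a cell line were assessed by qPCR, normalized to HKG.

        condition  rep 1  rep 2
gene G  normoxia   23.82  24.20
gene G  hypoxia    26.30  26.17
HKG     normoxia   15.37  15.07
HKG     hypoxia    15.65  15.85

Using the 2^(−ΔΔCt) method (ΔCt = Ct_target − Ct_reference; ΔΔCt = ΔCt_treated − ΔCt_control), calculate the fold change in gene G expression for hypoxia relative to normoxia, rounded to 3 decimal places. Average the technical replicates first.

0.309

Mean Ct: gene G normoxia 24.010; gene G hypoxia 26.235; HKG normoxia 15.220; HKG hypoxia 15.750
ΔCt(normoxia) = 24.010 − 15.220 = 8.790
ΔCt(hypoxia) = 26.235 − 15.750 = 10.485
ΔΔCt = 10.485 − 8.790 = 1.695
Fold change = 2^(−1.695) = 0.3089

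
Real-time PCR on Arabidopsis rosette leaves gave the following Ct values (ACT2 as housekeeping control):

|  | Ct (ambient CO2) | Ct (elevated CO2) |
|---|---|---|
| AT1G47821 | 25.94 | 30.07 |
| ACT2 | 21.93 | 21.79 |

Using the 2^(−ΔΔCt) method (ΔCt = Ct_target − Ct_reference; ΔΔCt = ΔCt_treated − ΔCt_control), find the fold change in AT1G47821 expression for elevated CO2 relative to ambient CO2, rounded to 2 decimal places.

0.05

ΔCt(ambient CO2) = 25.940 − 21.930 = 4.010
ΔCt(elevated CO2) = 30.070 − 21.790 = 8.280
ΔΔCt = 8.280 − 4.010 = 4.270
Fold change = 2^(−4.270) = 0.052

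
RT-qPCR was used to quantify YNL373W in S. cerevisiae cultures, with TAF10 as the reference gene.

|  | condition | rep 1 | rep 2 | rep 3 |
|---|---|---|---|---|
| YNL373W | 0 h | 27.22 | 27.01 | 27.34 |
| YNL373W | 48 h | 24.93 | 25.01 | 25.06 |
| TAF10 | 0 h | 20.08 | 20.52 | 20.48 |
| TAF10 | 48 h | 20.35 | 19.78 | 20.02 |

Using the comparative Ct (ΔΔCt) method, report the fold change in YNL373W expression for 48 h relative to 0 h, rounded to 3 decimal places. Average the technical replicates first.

3.681

Mean Ct: YNL373W 0 h 27.190; YNL373W 48 h 25.000; TAF10 0 h 20.360; TAF10 48 h 20.050
ΔCt(0 h) = 27.190 − 20.360 = 6.830
ΔCt(48 h) = 25.000 − 20.050 = 4.950
ΔΔCt = 4.950 − 6.830 = -1.880
Fold change = 2^(−(-1.880)) = 2^1.880 = 3.6808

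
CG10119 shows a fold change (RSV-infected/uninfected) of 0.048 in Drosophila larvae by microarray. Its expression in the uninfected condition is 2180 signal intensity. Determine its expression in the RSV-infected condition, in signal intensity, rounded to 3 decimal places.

RSV-infected expression = 2180 × 0.048 = 104.640

104.640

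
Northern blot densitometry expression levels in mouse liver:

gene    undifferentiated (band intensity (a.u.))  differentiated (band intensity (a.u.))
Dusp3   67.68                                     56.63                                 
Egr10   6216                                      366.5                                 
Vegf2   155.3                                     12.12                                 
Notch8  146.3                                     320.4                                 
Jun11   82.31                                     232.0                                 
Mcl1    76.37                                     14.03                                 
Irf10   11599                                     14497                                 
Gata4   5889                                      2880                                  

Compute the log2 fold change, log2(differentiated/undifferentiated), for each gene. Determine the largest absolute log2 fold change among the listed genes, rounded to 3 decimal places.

log2(56.63/67.68) = -0.257  (Dusp3)
log2(366.5/6216) = -4.084  (Egr10)
log2(12.12/155.3) = -3.680  (Vegf2)
log2(320.4/146.3) = 1.131  (Notch8)
log2(232.0/82.31) = 1.495  (Jun11)
log2(14.03/76.37) = -2.444  (Mcl1)
log2(14497/11599) = 0.322  (Irf10)
log2(2880/5889) = -1.032  (Gata4)
The largest magnitude belongs to Egr10.

4.084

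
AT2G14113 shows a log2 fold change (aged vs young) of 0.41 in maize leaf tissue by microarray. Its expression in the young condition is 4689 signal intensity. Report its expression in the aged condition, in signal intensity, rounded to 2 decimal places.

Fold change = 2^(0.41) = 1.3287
aged expression = 4689 × 1.3287 = 6230.21

6230.21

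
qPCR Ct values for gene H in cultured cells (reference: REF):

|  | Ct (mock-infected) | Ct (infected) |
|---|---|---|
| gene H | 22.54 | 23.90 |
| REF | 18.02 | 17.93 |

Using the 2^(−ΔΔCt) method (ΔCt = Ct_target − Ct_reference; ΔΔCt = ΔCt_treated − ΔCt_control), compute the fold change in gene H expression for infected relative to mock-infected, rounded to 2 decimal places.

0.37

ΔCt(mock-infected) = 22.540 − 18.020 = 4.520
ΔCt(infected) = 23.900 − 17.930 = 5.970
ΔΔCt = 5.970 − 4.520 = 1.450
Fold change = 2^(−1.450) = 0.366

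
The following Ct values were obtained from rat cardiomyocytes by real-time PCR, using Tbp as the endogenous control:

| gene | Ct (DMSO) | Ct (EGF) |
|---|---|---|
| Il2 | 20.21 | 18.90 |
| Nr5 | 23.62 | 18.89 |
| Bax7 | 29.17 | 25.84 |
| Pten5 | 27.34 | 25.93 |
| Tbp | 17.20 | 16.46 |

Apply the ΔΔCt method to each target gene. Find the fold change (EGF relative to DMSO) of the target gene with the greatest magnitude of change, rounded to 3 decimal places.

Il2: ΔΔCt = (18.90−16.46) − (20.21−17.20) = 2.44 − 3.01 = -0.57; fold change = 2^0.57 = 1.485
Nr5: ΔΔCt = (18.89−16.46) − (23.62−17.20) = 2.43 − 6.42 = -3.99; fold change = 2^3.99 = 15.889
Bax7: ΔΔCt = (25.84−16.46) − (29.17−17.20) = 9.38 − 11.97 = -2.59; fold change = 2^2.59 = 6.021
Pten5: ΔΔCt = (25.93−16.46) − (27.34−17.20) = 9.47 − 10.14 = -0.67; fold change = 2^0.67 = 1.591
Nr5 has the largest |ΔΔCt| = 3.99.

15.889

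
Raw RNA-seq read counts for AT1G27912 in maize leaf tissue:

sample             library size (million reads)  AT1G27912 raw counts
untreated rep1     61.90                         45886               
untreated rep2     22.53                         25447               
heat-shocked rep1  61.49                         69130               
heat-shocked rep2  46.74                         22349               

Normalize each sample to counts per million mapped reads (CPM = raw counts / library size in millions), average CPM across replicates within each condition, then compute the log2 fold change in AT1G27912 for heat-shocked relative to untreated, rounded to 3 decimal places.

CPM(untreated rep1) = 45886 / 61.90 = 741.2924
CPM(untreated rep2) = 25447 / 22.53 = 1129.4718
CPM(heat-shocked rep1) = 69130 / 61.49 = 1124.2478
CPM(heat-shocked rep2) = 22349 / 46.74 = 478.1558
mean CPM(untreated) = 935.3821; mean CPM(heat-shocked) = 801.2018
Fold change = 801.2018 / 935.3821 = 0.85655
log2(0.85655) = -0.2234

-0.223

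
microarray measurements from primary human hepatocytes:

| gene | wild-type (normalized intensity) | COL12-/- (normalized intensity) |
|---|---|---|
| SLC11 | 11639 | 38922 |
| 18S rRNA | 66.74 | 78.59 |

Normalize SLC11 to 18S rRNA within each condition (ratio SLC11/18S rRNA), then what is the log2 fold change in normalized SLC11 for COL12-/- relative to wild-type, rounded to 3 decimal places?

SLC11/18S rRNA (wild-type) = 11639 / 66.74 = 174.39
SLC11/18S rRNA (COL12-/-) = 38922 / 78.59 = 495.25
Fold change = 495.25 / 174.39 = 2.8399
log2(2.8399) = 1.5058

1.506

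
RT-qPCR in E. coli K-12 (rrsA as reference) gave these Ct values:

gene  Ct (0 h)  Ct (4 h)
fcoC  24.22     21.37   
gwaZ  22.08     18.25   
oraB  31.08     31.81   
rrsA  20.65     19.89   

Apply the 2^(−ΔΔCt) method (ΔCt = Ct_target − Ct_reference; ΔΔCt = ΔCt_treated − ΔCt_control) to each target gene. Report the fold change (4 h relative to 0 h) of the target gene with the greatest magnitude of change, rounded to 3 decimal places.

8.398

fcoC: ΔΔCt = (21.37−19.89) − (24.22−20.65) = 1.48 − 3.57 = -2.09; fold change = 2^2.09 = 4.257
gwaZ: ΔΔCt = (18.25−19.89) − (22.08−20.65) = -1.64 − 1.43 = -3.07; fold change = 2^3.07 = 8.398
oraB: ΔΔCt = (31.81−19.89) − (31.08−20.65) = 11.92 − 10.43 = 1.49; fold change = 2^-1.49 = 0.356
gwaZ has the largest |ΔΔCt| = 3.07.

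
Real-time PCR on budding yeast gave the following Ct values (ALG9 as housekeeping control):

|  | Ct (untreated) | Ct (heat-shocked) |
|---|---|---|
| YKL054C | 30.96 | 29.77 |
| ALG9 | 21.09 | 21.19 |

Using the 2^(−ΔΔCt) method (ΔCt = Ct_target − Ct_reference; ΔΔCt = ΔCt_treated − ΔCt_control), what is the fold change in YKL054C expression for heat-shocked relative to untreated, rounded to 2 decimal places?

ΔCt(untreated) = 30.960 − 21.090 = 9.870
ΔCt(heat-shocked) = 29.770 − 21.190 = 8.580
ΔΔCt = 8.580 − 9.870 = -1.290
Fold change = 2^(−(-1.290)) = 2^1.290 = 2.445

2.45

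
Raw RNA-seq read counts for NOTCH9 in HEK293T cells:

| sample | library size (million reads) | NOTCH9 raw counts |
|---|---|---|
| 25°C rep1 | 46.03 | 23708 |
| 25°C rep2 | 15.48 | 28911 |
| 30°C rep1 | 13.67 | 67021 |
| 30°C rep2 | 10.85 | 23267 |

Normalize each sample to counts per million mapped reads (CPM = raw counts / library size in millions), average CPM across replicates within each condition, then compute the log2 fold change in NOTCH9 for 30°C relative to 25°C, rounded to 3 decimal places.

CPM(25°C rep1) = 23708 / 46.03 = 515.0554
CPM(25°C rep2) = 28911 / 15.48 = 1867.6357
CPM(30°C rep1) = 67021 / 13.67 = 4902.7798
CPM(30°C rep2) = 23267 / 10.85 = 2144.4240
mean CPM(25°C) = 1191.3455; mean CPM(30°C) = 3523.6019
Fold change = 3523.6019 / 1191.3455 = 2.95767
log2(2.95767) = 1.5645

1.564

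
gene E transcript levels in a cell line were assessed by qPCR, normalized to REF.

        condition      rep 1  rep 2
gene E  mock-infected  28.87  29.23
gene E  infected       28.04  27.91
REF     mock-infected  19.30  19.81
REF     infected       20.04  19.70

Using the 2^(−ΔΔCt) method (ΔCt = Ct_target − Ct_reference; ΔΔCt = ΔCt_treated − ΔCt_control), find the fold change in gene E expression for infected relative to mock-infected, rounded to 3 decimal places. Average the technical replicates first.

2.621

Mean Ct: gene E mock-infected 29.050; gene E infected 27.975; REF mock-infected 19.555; REF infected 19.870
ΔCt(mock-infected) = 29.050 − 19.555 = 9.495
ΔCt(infected) = 27.975 − 19.870 = 8.105
ΔΔCt = 8.105 − 9.495 = -1.390
Fold change = 2^(−(-1.390)) = 2^1.390 = 2.6208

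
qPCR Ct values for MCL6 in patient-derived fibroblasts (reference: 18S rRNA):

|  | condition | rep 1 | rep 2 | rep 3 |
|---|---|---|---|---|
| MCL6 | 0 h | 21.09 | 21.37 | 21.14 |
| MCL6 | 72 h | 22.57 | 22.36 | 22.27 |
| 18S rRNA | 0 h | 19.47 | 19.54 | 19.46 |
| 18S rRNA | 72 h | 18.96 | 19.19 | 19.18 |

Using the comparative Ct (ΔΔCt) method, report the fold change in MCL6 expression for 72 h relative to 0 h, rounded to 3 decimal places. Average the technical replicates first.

0.334

Mean Ct: MCL6 0 h 21.200; MCL6 72 h 22.400; 18S rRNA 0 h 19.490; 18S rRNA 72 h 19.110
ΔCt(0 h) = 21.200 − 19.490 = 1.710
ΔCt(72 h) = 22.400 − 19.110 = 3.290
ΔΔCt = 3.290 − 1.710 = 1.580
Fold change = 2^(−1.580) = 0.3345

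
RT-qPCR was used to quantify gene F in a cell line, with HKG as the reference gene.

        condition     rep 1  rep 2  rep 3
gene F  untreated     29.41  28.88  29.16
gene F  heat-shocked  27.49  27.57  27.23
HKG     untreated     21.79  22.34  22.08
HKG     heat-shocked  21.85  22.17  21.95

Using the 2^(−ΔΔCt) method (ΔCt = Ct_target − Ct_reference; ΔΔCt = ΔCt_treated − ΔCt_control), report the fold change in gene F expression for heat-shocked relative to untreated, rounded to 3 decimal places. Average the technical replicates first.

Mean Ct: gene F untreated 29.150; gene F heat-shocked 27.430; HKG untreated 22.070; HKG heat-shocked 21.990
ΔCt(untreated) = 29.150 − 22.070 = 7.080
ΔCt(heat-shocked) = 27.430 − 21.990 = 5.440
ΔΔCt = 5.440 − 7.080 = -1.640
Fold change = 2^(−(-1.640)) = 2^1.640 = 3.1167

3.117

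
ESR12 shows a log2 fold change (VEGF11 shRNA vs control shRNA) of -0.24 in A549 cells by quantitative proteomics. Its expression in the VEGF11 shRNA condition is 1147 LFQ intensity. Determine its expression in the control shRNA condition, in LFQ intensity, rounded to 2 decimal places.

Fold change = 2^(-0.24) = 0.8467
control shRNA expression = 1147 / 0.8467 = 1354.60

1354.60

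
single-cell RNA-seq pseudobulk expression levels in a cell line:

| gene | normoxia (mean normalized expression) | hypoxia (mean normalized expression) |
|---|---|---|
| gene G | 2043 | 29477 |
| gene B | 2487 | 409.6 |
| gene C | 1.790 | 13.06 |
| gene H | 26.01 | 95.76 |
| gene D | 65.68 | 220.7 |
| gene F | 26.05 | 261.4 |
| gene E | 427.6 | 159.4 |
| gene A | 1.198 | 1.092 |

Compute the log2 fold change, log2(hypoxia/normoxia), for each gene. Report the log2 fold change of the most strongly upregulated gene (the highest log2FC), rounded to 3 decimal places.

log2(29477/2043) = 3.851  (gene G)
log2(409.6/2487) = -2.602  (gene B)
log2(13.06/1.790) = 2.867  (gene C)
log2(95.76/26.01) = 1.880  (gene H)
log2(220.7/65.68) = 1.749  (gene D)
log2(261.4/26.05) = 3.327  (gene F)
log2(159.4/427.6) = -1.424  (gene E)
log2(1.092/1.198) = -0.134  (gene A)
gene G is most strongly upregulated.

3.851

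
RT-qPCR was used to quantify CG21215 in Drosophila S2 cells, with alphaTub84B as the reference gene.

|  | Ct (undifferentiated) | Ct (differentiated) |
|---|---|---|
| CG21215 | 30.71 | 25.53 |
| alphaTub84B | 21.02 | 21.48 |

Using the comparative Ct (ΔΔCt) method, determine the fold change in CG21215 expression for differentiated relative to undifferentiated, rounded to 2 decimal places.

49.87

ΔCt(undifferentiated) = 30.710 − 21.020 = 9.690
ΔCt(differentiated) = 25.530 − 21.480 = 4.050
ΔΔCt = 4.050 − 9.690 = -5.640
Fold change = 2^(−(-5.640)) = 2^5.640 = 49.867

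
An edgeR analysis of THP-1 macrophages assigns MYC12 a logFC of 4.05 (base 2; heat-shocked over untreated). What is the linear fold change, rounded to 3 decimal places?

16.564

Fold change = 2^(4.05) = 16.5642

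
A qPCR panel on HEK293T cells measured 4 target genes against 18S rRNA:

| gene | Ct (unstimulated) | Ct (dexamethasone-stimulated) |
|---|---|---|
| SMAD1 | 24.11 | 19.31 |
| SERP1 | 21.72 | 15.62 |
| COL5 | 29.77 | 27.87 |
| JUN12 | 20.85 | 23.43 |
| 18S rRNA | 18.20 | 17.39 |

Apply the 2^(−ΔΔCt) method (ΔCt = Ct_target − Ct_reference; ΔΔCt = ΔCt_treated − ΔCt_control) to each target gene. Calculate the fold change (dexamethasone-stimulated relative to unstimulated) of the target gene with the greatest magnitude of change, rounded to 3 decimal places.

SMAD1: ΔΔCt = (19.31−17.39) − (24.11−18.20) = 1.92 − 5.91 = -3.99; fold change = 2^3.99 = 15.889
SERP1: ΔΔCt = (15.62−17.39) − (21.72−18.20) = -1.77 − 3.52 = -5.29; fold change = 2^5.29 = 39.124
COL5: ΔΔCt = (27.87−17.39) − (29.77−18.20) = 10.48 − 11.57 = -1.09; fold change = 2^1.09 = 2.129
JUN12: ΔΔCt = (23.43−17.39) − (20.85−18.20) = 6.04 − 2.65 = 3.39; fold change = 2^-3.39 = 0.095
SERP1 has the largest |ΔΔCt| = 5.29.

39.124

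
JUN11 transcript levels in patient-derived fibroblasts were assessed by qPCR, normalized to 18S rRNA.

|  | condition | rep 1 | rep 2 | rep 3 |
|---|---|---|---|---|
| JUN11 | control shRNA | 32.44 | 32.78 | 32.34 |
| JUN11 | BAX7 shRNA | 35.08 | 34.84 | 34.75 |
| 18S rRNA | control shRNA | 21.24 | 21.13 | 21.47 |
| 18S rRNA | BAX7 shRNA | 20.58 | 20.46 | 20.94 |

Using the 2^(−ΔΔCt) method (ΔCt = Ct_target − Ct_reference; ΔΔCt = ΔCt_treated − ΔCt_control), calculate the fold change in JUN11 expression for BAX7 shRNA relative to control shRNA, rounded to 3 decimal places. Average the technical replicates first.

0.126

Mean Ct: JUN11 control shRNA 32.520; JUN11 BAX7 shRNA 34.890; 18S rRNA control shRNA 21.280; 18S rRNA BAX7 shRNA 20.660
ΔCt(control shRNA) = 32.520 − 21.280 = 11.240
ΔCt(BAX7 shRNA) = 34.890 − 20.660 = 14.230
ΔΔCt = 14.230 − 11.240 = 2.990
Fold change = 2^(−2.990) = 0.1259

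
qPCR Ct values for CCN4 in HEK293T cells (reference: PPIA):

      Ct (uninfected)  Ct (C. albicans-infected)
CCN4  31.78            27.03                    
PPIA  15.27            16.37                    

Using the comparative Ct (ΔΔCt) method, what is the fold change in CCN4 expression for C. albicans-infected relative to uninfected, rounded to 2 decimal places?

ΔCt(uninfected) = 31.780 − 15.270 = 16.510
ΔCt(C. albicans-infected) = 27.030 − 16.370 = 10.660
ΔΔCt = 10.660 − 16.510 = -5.850
Fold change = 2^(−(-5.850)) = 2^5.850 = 57.680

57.68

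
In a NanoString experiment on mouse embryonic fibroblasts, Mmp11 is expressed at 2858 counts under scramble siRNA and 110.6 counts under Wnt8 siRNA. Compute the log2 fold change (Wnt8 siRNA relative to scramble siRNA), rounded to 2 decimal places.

Fold change = 110.6 / 2858 = 0.0387
log2(0.0387) = -4.692

-4.69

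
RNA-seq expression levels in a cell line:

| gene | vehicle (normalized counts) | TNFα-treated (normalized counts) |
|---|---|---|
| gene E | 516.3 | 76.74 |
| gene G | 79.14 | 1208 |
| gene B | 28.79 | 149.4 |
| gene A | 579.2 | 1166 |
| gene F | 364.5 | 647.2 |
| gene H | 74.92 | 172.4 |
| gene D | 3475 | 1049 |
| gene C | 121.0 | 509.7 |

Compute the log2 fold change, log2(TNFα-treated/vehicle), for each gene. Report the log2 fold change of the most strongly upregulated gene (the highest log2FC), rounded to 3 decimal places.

3.932

log2(76.74/516.3) = -2.750  (gene E)
log2(1208/79.14) = 3.932  (gene G)
log2(149.4/28.79) = 2.376  (gene B)
log2(1166/579.2) = 1.009  (gene A)
log2(647.2/364.5) = 0.828  (gene F)
log2(172.4/74.92) = 1.202  (gene H)
log2(1049/3475) = -1.728  (gene D)
log2(509.7/121.0) = 2.075  (gene C)
gene G is most strongly upregulated.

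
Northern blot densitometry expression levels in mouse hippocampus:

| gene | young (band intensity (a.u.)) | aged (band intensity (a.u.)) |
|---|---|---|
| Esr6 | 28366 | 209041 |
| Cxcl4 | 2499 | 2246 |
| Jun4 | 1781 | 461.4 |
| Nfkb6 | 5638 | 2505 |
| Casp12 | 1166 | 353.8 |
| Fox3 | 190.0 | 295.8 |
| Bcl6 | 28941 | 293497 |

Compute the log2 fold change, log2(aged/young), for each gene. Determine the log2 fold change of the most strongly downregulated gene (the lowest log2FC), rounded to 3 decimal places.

-1.949

log2(209041/28366) = 2.882  (Esr6)
log2(2246/2499) = -0.154  (Cxcl4)
log2(461.4/1781) = -1.949  (Jun4)
log2(2505/5638) = -1.170  (Nfkb6)
log2(353.8/1166) = -1.721  (Casp12)
log2(295.8/190.0) = 0.639  (Fox3)
log2(293497/28941) = 3.342  (Bcl6)
Jun4 is most strongly downregulated.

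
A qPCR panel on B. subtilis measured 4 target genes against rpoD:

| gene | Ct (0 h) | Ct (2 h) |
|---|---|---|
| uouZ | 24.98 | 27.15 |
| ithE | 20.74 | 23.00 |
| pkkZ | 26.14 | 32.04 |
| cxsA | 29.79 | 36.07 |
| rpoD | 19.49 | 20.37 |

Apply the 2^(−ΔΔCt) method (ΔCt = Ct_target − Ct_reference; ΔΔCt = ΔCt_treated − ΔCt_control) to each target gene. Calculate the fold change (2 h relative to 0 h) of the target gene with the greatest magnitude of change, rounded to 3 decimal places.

uouZ: ΔΔCt = (27.15−20.37) − (24.98−19.49) = 6.78 − 5.49 = 1.29; fold change = 2^-1.29 = 0.409
ithE: ΔΔCt = (23.00−20.37) − (20.74−19.49) = 2.63 − 1.25 = 1.38; fold change = 2^-1.38 = 0.384
pkkZ: ΔΔCt = (32.04−20.37) − (26.14−19.49) = 11.67 − 6.65 = 5.02; fold change = 2^-5.02 = 0.031
cxsA: ΔΔCt = (36.07−20.37) − (29.79−19.49) = 15.70 − 10.30 = 5.40; fold change = 2^-5.40 = 0.024
cxsA has the largest |ΔΔCt| = 5.40.

0.024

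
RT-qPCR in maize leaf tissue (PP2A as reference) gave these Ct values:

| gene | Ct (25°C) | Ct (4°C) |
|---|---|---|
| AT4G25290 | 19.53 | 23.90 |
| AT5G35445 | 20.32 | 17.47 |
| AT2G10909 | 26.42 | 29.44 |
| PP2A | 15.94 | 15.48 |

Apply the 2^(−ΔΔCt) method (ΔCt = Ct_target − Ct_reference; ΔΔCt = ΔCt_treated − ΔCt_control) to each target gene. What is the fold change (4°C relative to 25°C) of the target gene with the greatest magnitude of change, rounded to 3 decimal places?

AT4G25290: ΔΔCt = (23.90−15.48) − (19.53−15.94) = 8.42 − 3.59 = 4.83; fold change = 2^-4.83 = 0.035
AT5G35445: ΔΔCt = (17.47−15.48) − (20.32−15.94) = 1.99 − 4.38 = -2.39; fold change = 2^2.39 = 5.242
AT2G10909: ΔΔCt = (29.44−15.48) − (26.42−15.94) = 13.96 − 10.48 = 3.48; fold change = 2^-3.48 = 0.090
AT4G25290 has the largest |ΔΔCt| = 4.83.

0.035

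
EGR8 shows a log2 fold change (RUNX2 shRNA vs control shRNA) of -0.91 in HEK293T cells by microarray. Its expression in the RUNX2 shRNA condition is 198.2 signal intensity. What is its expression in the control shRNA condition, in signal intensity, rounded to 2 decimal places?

Fold change = 2^(-0.91) = 0.5322
control shRNA expression = 198.2 / 0.5322 = 372.43

372.43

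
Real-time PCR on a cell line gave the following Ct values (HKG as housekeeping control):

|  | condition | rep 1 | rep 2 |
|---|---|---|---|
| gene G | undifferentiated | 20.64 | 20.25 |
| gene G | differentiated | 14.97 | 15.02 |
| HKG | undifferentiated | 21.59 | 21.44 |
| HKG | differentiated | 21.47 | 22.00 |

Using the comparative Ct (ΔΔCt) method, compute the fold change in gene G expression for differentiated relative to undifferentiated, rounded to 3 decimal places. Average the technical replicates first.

50.914

Mean Ct: gene G undifferentiated 20.445; gene G differentiated 14.995; HKG undifferentiated 21.515; HKG differentiated 21.735
ΔCt(undifferentiated) = 20.445 − 21.515 = -1.070
ΔCt(differentiated) = 14.995 − 21.735 = -6.740
ΔΔCt = -6.740 − (-1.070) = -5.670
Fold change = 2^(−(-5.670)) = 2^5.670 = 50.9143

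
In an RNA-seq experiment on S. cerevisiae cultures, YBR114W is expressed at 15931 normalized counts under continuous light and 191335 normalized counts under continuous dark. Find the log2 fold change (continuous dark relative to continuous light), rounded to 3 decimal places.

Fold change = 191335 / 15931 = 12.0102
log2(12.0102) = 3.5862

3.586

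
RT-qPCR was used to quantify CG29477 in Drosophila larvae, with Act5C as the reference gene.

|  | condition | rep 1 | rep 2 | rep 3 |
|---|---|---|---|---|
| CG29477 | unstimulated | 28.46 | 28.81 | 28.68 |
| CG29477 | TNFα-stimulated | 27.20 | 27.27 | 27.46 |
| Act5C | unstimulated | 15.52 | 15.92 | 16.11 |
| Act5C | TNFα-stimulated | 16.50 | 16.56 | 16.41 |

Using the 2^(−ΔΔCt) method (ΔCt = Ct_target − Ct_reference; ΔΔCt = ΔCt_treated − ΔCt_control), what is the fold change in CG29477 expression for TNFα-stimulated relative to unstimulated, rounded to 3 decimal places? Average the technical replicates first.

3.945

Mean Ct: CG29477 unstimulated 28.650; CG29477 TNFα-stimulated 27.310; Act5C unstimulated 15.850; Act5C TNFα-stimulated 16.490
ΔCt(unstimulated) = 28.650 − 15.850 = 12.800
ΔCt(TNFα-stimulated) = 27.310 − 16.490 = 10.820
ΔΔCt = 10.820 − 12.800 = -1.980
Fold change = 2^(−(-1.980)) = 2^1.980 = 3.9449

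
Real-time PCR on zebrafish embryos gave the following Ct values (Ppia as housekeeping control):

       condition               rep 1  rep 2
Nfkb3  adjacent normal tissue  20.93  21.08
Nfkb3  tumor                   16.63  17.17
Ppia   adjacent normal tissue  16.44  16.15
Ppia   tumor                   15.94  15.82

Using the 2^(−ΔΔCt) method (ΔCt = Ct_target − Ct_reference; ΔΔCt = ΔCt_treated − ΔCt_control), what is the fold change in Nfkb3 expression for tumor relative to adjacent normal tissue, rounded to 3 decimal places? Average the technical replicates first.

Mean Ct: Nfkb3 adjacent normal tissue 21.005; Nfkb3 tumor 16.900; Ppia adjacent normal tissue 16.295; Ppia tumor 15.880
ΔCt(adjacent normal tissue) = 21.005 − 16.295 = 4.710
ΔCt(tumor) = 16.900 − 15.880 = 1.020
ΔΔCt = 1.020 − 4.710 = -3.690
Fold change = 2^(−(-3.690)) = 2^3.690 = 12.9063

12.906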